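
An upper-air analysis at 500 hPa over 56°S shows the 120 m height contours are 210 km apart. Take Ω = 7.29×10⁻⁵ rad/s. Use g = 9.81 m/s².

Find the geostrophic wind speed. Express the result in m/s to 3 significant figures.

Coriolis parameter at 56°S:
f = 2Ω sin φ = 2 × 7.29×10⁻⁵ × sin 56° = 1.21×10⁻⁴ s⁻¹
Height gradient: |∂Z/∂n| = 120 m / 210000 m = 5.71×10⁻⁴
On a pressure surface, geostrophic balance gives V_g = (g/f)|∂Z/∂n|:
V_g = 9.81 × 5.71×10⁻⁴ / 1.21×10⁻⁴ = 46.4 m/s

46.4 m/s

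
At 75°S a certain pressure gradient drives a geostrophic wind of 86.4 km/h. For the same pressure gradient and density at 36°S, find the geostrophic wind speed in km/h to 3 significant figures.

142 km/h

With the same pressure gradient and density, V_g ∝ 1/f ∝ 1/sin φ.
V₂ = V₁ · sin φ₁ / sin φ₂ = 86.4 × sin 75° / sin 36°
V₂ = 86.4 × 0.9659/0.5878 = 142 km/h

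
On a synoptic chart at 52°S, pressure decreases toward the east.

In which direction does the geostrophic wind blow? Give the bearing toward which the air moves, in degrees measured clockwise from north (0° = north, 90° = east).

000°

The pressure-gradient force points toward the east (bearing 090°).
Geostrophic balance: in the Southern Hemisphere the Coriolis force deflects motion to the left, so the geostrophic wind blows 90° to the left of the pressure-gradient force (low pressure on the right).
Rotating 090° by 90° counterclockwise gives 000° — the wind blows toward the north.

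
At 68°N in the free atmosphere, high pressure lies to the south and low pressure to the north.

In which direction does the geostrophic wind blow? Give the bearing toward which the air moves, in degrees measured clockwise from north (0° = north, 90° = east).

090°

The pressure-gradient force points toward the north (bearing 000°).
Geostrophic balance: in the Northern Hemisphere the Coriolis force deflects motion to the right, so the geostrophic wind blows 90° to the right of the pressure-gradient force (low pressure on the left).
Rotating 000° by 90° clockwise gives 090° — the wind blows toward the east.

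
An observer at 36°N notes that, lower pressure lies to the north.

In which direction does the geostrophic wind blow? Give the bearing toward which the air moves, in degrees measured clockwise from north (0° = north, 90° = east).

The pressure-gradient force points toward the north (bearing 000°).
Geostrophic balance: in the Northern Hemisphere the Coriolis force deflects motion to the right, so the geostrophic wind blows 90° to the right of the pressure-gradient force (low pressure on the left).
Rotating 000° by 90° clockwise gives 090° — the wind blows toward the east.

090°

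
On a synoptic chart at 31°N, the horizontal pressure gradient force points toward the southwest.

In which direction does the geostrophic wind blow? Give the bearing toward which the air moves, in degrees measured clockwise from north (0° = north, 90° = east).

The pressure-gradient force points toward the southwest (bearing 225°).
Geostrophic balance: in the Northern Hemisphere the Coriolis force deflects motion to the right, so the geostrophic wind blows 90° to the right of the pressure-gradient force (low pressure on the left).
Rotating 225° by 90° clockwise gives 315° — the wind blows toward the northwest.

315°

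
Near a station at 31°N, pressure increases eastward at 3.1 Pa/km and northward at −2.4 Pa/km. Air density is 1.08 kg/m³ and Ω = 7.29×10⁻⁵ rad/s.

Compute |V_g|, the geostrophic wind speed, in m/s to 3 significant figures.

48.3 m/s

Coriolis parameter at 31°N:
f = 2Ω sin φ = 2 × 7.29×10⁻⁵ × sin 31° = 7.51×10⁻⁵ s⁻¹
Component geostrophic relations (x east, y north):
u_g = −(1/(fρ)) ∂P/∂y,  v_g = (1/(fρ)) ∂P/∂x
u_g = −(−2.4×10⁻³)/(7.51×10⁻⁵ × 1.08) = 29.6 m/s;  v_g = (3.1×10⁻³)/(7.51×10⁻⁵ × 1.08) = 38.2 m/s
|V_g| = √(u_g² + v_g²) = 48.3 m/s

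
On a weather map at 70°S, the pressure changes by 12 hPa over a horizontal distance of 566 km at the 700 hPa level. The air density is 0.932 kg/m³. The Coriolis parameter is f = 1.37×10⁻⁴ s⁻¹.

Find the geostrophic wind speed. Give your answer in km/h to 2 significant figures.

60 km/h

Pressure gradient: |∂P/∂n| = 1200 Pa / 566000 m = 2.12×10⁻³ Pa/m
Geostrophic balance (pressure-gradient force = Coriolis force):
V_g = (1/(fρ)) |∂P/∂n| = 2.12×10⁻³ / (1.37×10⁻⁴ × 0.932) = 16.6 m/s
Converting: 16.6 m/s × 3.6 = 60 km/h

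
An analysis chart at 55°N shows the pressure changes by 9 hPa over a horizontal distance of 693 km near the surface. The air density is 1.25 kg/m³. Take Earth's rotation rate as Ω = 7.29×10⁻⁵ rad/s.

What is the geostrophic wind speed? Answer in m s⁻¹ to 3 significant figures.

8.70 m s⁻¹

Coriolis parameter at 55°N:
f = 2Ω sin φ = 2 × 7.29×10⁻⁵ × sin 55° = 1.19×10⁻⁴ s⁻¹
Pressure gradient: |∂P/∂n| = 900 Pa / 693000 m = 1.30×10⁻³ Pa/m
Geostrophic balance (pressure-gradient force = Coriolis force):
V_g = (1/(fρ)) |∂P/∂n| = 1.30×10⁻³ / (1.19×10⁻⁴ × 1.25) = 8.70 m/s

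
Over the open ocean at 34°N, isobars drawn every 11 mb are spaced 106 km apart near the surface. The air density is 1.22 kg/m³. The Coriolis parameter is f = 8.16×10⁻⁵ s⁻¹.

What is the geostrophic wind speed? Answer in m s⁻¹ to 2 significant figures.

100 m s⁻¹

Pressure gradient: |∂P/∂n| = 1100 Pa / 106000 m = 1.04×10⁻² Pa/m
Geostrophic balance (pressure-gradient force = Coriolis force):
V_g = (1/(fρ)) |∂P/∂n| = 1.04×10⁻² / (8.16×10⁻⁵ × 1.22) = 104 m/s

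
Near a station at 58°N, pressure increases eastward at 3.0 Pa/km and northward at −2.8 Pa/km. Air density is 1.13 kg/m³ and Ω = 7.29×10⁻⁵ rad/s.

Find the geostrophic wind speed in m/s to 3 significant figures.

29.4 m/s

Coriolis parameter at 58°N:
f = 2Ω sin φ = 2 × 7.29×10⁻⁵ × sin 58° = 1.24×10⁻⁴ s⁻¹
Component geostrophic relations (x east, y north):
u_g = −(1/(fρ)) ∂P/∂y,  v_g = (1/(fρ)) ∂P/∂x
u_g = −(−2.8×10⁻³)/(1.24×10⁻⁴ × 1.13) = 20.0 m/s;  v_g = (3.0×10⁻³)/(1.24×10⁻⁴ × 1.13) = 21.5 m/s
|V_g| = √(u_g² + v_g²) = 29.4 m/s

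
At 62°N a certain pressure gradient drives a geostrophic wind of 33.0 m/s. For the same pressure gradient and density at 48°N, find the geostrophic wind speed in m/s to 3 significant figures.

With the same pressure gradient and density, V_g ∝ 1/f ∝ 1/sin φ.
V₂ = V₁ · sin φ₁ / sin φ₂ = 33.0 × sin 62° / sin 48°
V₂ = 33.0 × 0.8829/0.7431 = 39.2 m/s

39.2 m/s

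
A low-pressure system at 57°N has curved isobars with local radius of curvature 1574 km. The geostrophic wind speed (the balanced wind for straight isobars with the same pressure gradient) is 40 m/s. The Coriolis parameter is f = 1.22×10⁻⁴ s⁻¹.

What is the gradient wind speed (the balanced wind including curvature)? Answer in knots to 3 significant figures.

66.1 knots

Around a low, centrifugal force acts outward with Coriolis, so pressure-gradient force balances both:
(1/ρ)|∂P/∂n| = fV + V²/R  →  V² + fR·V − fR·V_g = 0
With fR = 1.22×10⁻⁴ × 1574×10³ m = 192 m/s:
V = [−fR + √((fR)² + 4 fR V_g)]/2 = [−192 + √(192² + 4×192×40)]/2 = 34 m/s
Subgeostrophic (V < V_g = 40 m/s), as expected around a low.
Converting: 34 m/s × 1.944 = 66.1 knots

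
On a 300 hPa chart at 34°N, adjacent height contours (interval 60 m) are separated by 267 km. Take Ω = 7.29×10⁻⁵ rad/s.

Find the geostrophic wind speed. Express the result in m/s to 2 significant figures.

Coriolis parameter at 34°N:
f = 2Ω sin φ = 2 × 7.29×10⁻⁵ × sin 34° = 8.15×10⁻⁵ s⁻¹
Height gradient: |∂Z/∂n| = 60 m / 267000 m = 2.25×10⁻⁴
On a pressure surface, geostrophic balance gives V_g = (g/f)|∂Z/∂n|:
V_g = 9.81 × 2.25×10⁻⁴ / 8.15×10⁻⁵ = 27.0 m/s

27 m/s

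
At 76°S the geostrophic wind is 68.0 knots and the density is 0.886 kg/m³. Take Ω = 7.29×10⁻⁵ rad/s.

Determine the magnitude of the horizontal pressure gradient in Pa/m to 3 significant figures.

4.38×10⁻³ Pa/m

Coriolis parameter at 76°S:
f = 2Ω sin φ = 2 × 7.29×10⁻⁵ × sin 76° = 1.41×10⁻⁴ s⁻¹
Wind speed in SI: 68.0 knots = 35.0 m/s
Geostrophic balance rearranged: |∂P/∂n| = f ρ V_g
|∂P/∂n| = 1.41×10⁻⁴ × 0.886 × 35.0 = 4.38×10⁻³ Pa/m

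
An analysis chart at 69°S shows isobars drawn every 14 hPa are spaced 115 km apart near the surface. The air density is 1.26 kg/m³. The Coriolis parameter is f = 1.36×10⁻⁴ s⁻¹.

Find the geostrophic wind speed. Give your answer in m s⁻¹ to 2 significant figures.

Pressure gradient: |∂P/∂n| = 1400 Pa / 115000 m = 1.22×10⁻² Pa/m
Geostrophic balance (pressure-gradient force = Coriolis force):
V_g = (1/(fρ)) |∂P/∂n| = 1.22×10⁻² / (1.36×10⁻⁴ × 1.26) = 71.0 m/s

71 m s⁻¹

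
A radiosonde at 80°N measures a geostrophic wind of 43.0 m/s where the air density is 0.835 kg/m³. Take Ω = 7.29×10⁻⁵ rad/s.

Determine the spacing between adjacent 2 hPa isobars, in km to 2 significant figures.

39 km

Coriolis parameter at 80°N:
f = 2Ω sin φ = 2 × 7.29×10⁻⁵ × sin 80° = 1.44×10⁻⁴ s⁻¹
Geostrophic balance rearranged: |∂P/∂n| = f ρ V_g
|∂P/∂n| = 1.44×10⁻⁴ × 0.835 × 43.0 = 5.16×10⁻³ Pa/m
Isobar spacing: Δn = ΔP/|∂P/∂n| = 200 Pa / 5.16×10⁻³ Pa/m = 38794 m ≈ 39 km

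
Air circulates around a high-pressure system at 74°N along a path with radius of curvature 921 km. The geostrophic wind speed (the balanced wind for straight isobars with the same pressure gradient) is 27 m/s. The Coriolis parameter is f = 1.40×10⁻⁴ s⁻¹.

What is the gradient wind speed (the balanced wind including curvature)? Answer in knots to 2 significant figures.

Around a high, pressure-gradient force acts outward with centrifugal, so Coriolis balances both:
fV = (1/ρ)|∂P/∂n| + V²/R  →  V² − fR·V + fR·V_g = 0
With fR = 1.40×10⁻⁴ × 921×10³ m = 129 m/s:
V = [fR − √((fR)² − 4 fR V_g)]/2 = [129 − √(129² − 4×129×27)]/2 = 38.5 m/s
Supergeostrophic (V > V_g = 27 m/s), as expected around a high.
Converting: 38.5 m/s × 1.944 = 75 knots

75 knots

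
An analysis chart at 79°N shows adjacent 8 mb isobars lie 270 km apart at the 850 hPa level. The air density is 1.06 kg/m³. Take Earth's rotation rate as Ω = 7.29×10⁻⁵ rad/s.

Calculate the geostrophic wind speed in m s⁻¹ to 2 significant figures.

Coriolis parameter at 79°N:
f = 2Ω sin φ = 2 × 7.29×10⁻⁵ × sin 79° = 1.43×10⁻⁴ s⁻¹
Pressure gradient: |∂P/∂n| = 800 Pa / 270000 m = 2.96×10⁻³ Pa/m
Geostrophic balance (pressure-gradient force = Coriolis force):
V_g = (1/(fρ)) |∂P/∂n| = 2.96×10⁻³ / (1.43×10⁻⁴ × 1.06) = 19.5 m/s

20 m s⁻¹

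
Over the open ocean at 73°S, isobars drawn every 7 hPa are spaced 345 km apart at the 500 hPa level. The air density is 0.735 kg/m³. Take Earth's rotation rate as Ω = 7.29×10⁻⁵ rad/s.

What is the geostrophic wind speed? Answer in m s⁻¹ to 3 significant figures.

Coriolis parameter at 73°S:
f = 2Ω sin φ = 2 × 7.29×10⁻⁵ × sin 73° = 1.39×10⁻⁴ s⁻¹
Pressure gradient: |∂P/∂n| = 700 Pa / 345000 m = 2.03×10⁻³ Pa/m
Geostrophic balance (pressure-gradient force = Coriolis force):
V_g = (1/(fρ)) |∂P/∂n| = 2.03×10⁻³ / (1.39×10⁻⁴ × 0.735) = 19.8 m/s

19.8 m s⁻¹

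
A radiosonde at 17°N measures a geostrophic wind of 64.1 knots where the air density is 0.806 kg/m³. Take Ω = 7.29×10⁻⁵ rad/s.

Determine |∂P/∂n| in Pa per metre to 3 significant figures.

1.13×10⁻³ Pa/m

Coriolis parameter at 17°N:
f = 2Ω sin φ = 2 × 7.29×10⁻⁵ × sin 17° = 4.26×10⁻⁵ s⁻¹
Wind speed in SI: 64.1 knots = 33.0 m/s
Geostrophic balance rearranged: |∂P/∂n| = f ρ V_g
|∂P/∂n| = 4.26×10⁻⁵ × 0.806 × 33.0 = 1.13×10⁻³ Pa/m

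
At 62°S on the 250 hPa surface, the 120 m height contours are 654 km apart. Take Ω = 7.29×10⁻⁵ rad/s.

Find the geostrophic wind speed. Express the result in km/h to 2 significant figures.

50 km/h

Coriolis parameter at 62°S:
f = 2Ω sin φ = 2 × 7.29×10⁻⁵ × sin 62° = 1.29×10⁻⁴ s⁻¹
Height gradient: |∂Z/∂n| = 120 m / 654000 m = 1.83×10⁻⁴
On a pressure surface, geostrophic balance gives V_g = (g/f)|∂Z/∂n|:
V_g = 9.81 × 1.83×10⁻⁴ / 1.29×10⁻⁴ = 14.0 m/s
Converting: 14.0 m/s × 3.6 = 50 km/h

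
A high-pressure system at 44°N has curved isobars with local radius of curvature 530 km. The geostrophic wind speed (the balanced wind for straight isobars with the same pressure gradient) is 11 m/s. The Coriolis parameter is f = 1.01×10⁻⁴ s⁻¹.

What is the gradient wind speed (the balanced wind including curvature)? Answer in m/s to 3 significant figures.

15.5 m/s

Around a high, pressure-gradient force acts outward with centrifugal, so Coriolis balances both:
fV = (1/ρ)|∂P/∂n| + V²/R  →  V² − fR·V + fR·V_g = 0
With fR = 1.01×10⁻⁴ × 530×10³ m = 53.5 m/s:
V = [fR − √((fR)² − 4 fR V_g)]/2 = [53.5 − √(53.5² − 4×53.5×11)]/2 = 15.5 m/s
Supergeostrophic (V > V_g = 11 m/s), as expected around a high.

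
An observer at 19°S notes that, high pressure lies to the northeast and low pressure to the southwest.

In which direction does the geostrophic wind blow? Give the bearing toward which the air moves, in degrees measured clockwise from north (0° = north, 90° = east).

135°

The pressure-gradient force points toward the southwest (bearing 225°).
Geostrophic balance: in the Southern Hemisphere the Coriolis force deflects motion to the left, so the geostrophic wind blows 90° to the left of the pressure-gradient force (low pressure on the right).
Rotating 225° by 90° counterclockwise gives 135° — the wind blows toward the southeast.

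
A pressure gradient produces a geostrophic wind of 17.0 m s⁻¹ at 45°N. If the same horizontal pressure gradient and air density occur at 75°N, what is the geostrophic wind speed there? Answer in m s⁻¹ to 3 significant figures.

With the same pressure gradient and density, V_g ∝ 1/f ∝ 1/sin φ.
V₂ = V₁ · sin φ₁ / sin φ₂ = 17.0 × sin 45° / sin 75°
V₂ = 17.0 × 0.7071/0.9659 = 12.4 m s⁻¹

12.4 m s⁻¹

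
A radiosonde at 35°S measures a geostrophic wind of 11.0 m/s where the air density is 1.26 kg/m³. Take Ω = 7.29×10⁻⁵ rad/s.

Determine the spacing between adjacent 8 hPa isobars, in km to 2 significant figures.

690 km

Coriolis parameter at 35°S:
f = 2Ω sin φ = 2 × 7.29×10⁻⁵ × sin 35° = 8.36×10⁻⁵ s⁻¹
Geostrophic balance rearranged: |∂P/∂n| = f ρ V_g
|∂P/∂n| = 8.36×10⁻⁵ × 1.26 × 11.0 = 1.16×10⁻³ Pa/m
Isobar spacing: Δn = ΔP/|∂P/∂n| = 800 Pa / 1.16×10⁻³ Pa/m = 690205 m ≈ 690 km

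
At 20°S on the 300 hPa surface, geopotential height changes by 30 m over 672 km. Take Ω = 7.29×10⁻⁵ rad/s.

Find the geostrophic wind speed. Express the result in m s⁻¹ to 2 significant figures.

Coriolis parameter at 20°S:
f = 2Ω sin φ = 2 × 7.29×10⁻⁵ × sin 20° = 4.99×10⁻⁵ s⁻¹
Height gradient: |∂Z/∂n| = 30 m / 672000 m = 4.46×10⁻⁵
On a pressure surface, geostrophic balance gives V_g = (g/f)|∂Z/∂n|:
V_g = 9.81 × 4.46×10⁻⁵ / 4.99×10⁻⁵ = 8.78 m/s

8.8 m s⁻¹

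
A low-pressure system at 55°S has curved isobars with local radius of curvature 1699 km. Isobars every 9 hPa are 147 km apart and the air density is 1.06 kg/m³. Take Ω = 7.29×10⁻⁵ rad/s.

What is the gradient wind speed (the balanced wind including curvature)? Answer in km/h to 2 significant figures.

Coriolis parameter at 55°S:
f = 2Ω sin φ = 2 × 7.29×10⁻⁵ × sin 55° = 1.19×10⁻⁴ s⁻¹
Pressure gradient: |∂P/∂n| = 900 Pa / 147000 m = 6.12×10⁻³ Pa/m
Geostrophic speed: V_g = |∂P/∂n|/(fρ) = 6.12×10⁻³/(1.19×10⁻⁴ × 1.06) = 48.4 m/s
Around a low, centrifugal force acts outward with Coriolis, so pressure-gradient force balances both:
(1/ρ)|∂P/∂n| = fV + V²/R  →  V² + fR·V − fR·V_g = 0
With fR = 1.19×10⁻⁴ × 1699×10³ m = 203 m/s:
V = [−fR + √((fR)² + 4 fR V_g)]/2 = [−203 + √(203² + 4×203×48.4)]/2 = 40.3 m/s
Subgeostrophic (V < V_g = 48.4 m/s), as expected around a low.
Converting: 40.3 m/s × 3.6 = 150 km/h

150 km/h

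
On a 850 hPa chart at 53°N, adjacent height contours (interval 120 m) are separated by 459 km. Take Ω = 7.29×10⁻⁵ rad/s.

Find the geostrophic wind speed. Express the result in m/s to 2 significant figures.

22 m/s

Coriolis parameter at 53°N:
f = 2Ω sin φ = 2 × 7.29×10⁻⁵ × sin 53° = 1.16×10⁻⁴ s⁻¹
Height gradient: |∂Z/∂n| = 120 m / 459000 m = 2.61×10⁻⁴
On a pressure surface, geostrophic balance gives V_g = (g/f)|∂Z/∂n|:
V_g = 9.81 × 2.61×10⁻⁴ / 1.16×10⁻⁴ = 22.0 m/s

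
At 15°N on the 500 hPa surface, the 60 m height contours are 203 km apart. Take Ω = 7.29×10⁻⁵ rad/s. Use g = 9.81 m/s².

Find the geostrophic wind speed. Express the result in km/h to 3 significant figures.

277 km/h

Coriolis parameter at 15°N:
f = 2Ω sin φ = 2 × 7.29×10⁻⁵ × sin 15° = 3.77×10⁻⁵ s⁻¹
Height gradient: |∂Z/∂n| = 60 m / 203000 m = 2.96×10⁻⁴
On a pressure surface, geostrophic balance gives V_g = (g/f)|∂Z/∂n|:
V_g = 9.81 × 2.96×10⁻⁴ / 3.77×10⁻⁵ = 76.8 m/s
Converting: 76.8 m/s × 3.6 = 277 km/h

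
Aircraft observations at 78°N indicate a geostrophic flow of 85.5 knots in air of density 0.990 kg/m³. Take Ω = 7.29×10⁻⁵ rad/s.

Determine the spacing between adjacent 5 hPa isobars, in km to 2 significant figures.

Coriolis parameter at 78°N:
f = 2Ω sin φ = 2 × 7.29×10⁻⁵ × sin 78° = 1.43×10⁻⁴ s⁻¹
Wind speed in SI: 85.5 knots = 44.0 m/s
Geostrophic balance rearranged: |∂P/∂n| = f ρ V_g
|∂P/∂n| = 1.43×10⁻⁴ × 0.990 × 44.0 = 6.21×10⁻³ Pa/m
Isobar spacing: Δn = ΔP/|∂P/∂n| = 500 Pa / 6.21×10⁻³ Pa/m = 80513 m ≈ 81 km

81 km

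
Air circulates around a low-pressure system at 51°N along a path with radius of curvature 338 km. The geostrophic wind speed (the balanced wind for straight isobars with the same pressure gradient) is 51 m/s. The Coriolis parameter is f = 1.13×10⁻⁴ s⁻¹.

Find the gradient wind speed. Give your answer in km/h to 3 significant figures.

Around a low, centrifugal force acts outward with Coriolis, so pressure-gradient force balances both:
(1/ρ)|∂P/∂n| = fV + V²/R  →  V² + fR·V − fR·V_g = 0
With fR = 1.13×10⁻⁴ × 338×10³ m = 38.2 m/s:
V = [−fR + √((fR)² + 4 fR V_g)]/2 = [−38.2 + √(38.2² + 4×38.2×51)]/2 = 29 m/s
Subgeostrophic (V < V_g = 51 m/s), as expected around a low.
Converting: 29 m/s × 3.6 = 104 km/h

104 km/h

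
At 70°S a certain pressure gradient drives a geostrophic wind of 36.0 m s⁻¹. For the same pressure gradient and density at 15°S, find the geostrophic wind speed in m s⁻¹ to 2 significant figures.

130 m s⁻¹

With the same pressure gradient and density, V_g ∝ 1/f ∝ 1/sin φ.
V₂ = V₁ · sin φ₁ / sin φ₂ = 36.0 × sin 70° / sin 15°
V₂ = 36.0 × 0.9397/0.2588 = 130 m s⁻¹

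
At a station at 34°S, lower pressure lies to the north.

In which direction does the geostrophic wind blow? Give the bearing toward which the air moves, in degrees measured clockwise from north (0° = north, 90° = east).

The pressure-gradient force points toward the north (bearing 000°).
Geostrophic balance: in the Southern Hemisphere the Coriolis force deflects motion to the left, so the geostrophic wind blows 90° to the left of the pressure-gradient force (low pressure on the right).
Rotating 000° by 90° counterclockwise gives 270° — the wind blows toward the west.

270°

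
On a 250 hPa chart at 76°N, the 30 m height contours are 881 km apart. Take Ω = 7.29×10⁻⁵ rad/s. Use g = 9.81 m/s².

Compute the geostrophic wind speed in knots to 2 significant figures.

Coriolis parameter at 76°N:
f = 2Ω sin φ = 2 × 7.29×10⁻⁵ × sin 76° = 1.41×10⁻⁴ s⁻¹
Height gradient: |∂Z/∂n| = 30 m / 881000 m = 3.41×10⁻⁵
On a pressure surface, geostrophic balance gives V_g = (g/f)|∂Z/∂n|:
V_g = 9.81 × 3.41×10⁻⁵ / 1.41×10⁻⁴ = 2.36 m/s
Converting: 2.36 m/s × 1.944 = 4.6 knots

4.6 knots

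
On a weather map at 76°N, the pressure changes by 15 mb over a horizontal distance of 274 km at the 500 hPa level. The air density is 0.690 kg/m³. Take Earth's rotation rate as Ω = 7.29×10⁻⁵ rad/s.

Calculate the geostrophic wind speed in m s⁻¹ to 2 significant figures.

Coriolis parameter at 76°N:
f = 2Ω sin φ = 2 × 7.29×10⁻⁵ × sin 76° = 1.41×10⁻⁴ s⁻¹
Pressure gradient: |∂P/∂n| = 1500 Pa / 274000 m = 5.47×10⁻³ Pa/m
Geostrophic balance (pressure-gradient force = Coriolis force):
V_g = (1/(fρ)) |∂P/∂n| = 5.47×10⁻³ / (1.41×10⁻⁴ × 0.690) = 56.1 m/s

56 m s⁻¹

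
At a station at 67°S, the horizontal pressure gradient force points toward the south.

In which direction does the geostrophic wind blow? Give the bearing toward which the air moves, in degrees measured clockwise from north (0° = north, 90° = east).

090°

The pressure-gradient force points toward the south (bearing 180°).
Geostrophic balance: in the Southern Hemisphere the Coriolis force deflects motion to the left, so the geostrophic wind blows 90° to the left of the pressure-gradient force (low pressure on the right).
Rotating 180° by 90° counterclockwise gives 090° — the wind blows toward the east.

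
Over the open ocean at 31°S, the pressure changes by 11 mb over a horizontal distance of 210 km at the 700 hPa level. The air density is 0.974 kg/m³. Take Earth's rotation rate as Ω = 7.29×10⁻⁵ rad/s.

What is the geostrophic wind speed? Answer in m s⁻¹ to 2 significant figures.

72 m s⁻¹

Coriolis parameter at 31°S:
f = 2Ω sin φ = 2 × 7.29×10⁻⁵ × sin 31° = 7.51×10⁻⁵ s⁻¹
Pressure gradient: |∂P/∂n| = 1100 Pa / 210000 m = 5.24×10⁻³ Pa/m
Geostrophic balance (pressure-gradient force = Coriolis force):
V_g = (1/(fρ)) |∂P/∂n| = 5.24×10⁻³ / (7.51×10⁻⁵ × 0.974) = 71.6 m/s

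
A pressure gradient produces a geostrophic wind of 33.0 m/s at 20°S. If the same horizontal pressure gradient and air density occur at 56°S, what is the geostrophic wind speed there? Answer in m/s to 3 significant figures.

13.6 m/s

With the same pressure gradient and density, V_g ∝ 1/f ∝ 1/sin φ.
V₂ = V₁ · sin φ₁ / sin φ₂ = 33.0 × sin 20° / sin 56°
V₂ = 33.0 × 0.3420/0.8290 = 13.6 m/s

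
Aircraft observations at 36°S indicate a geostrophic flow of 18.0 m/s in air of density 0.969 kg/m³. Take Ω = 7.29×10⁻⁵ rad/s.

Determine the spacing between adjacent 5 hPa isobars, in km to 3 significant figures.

335 km

Coriolis parameter at 36°S:
f = 2Ω sin φ = 2 × 7.29×10⁻⁵ × sin 36° = 8.57×10⁻⁵ s⁻¹
Geostrophic balance rearranged: |∂P/∂n| = f ρ V_g
|∂P/∂n| = 8.57×10⁻⁵ × 0.969 × 18.0 = 1.49×10⁻³ Pa/m
Isobar spacing: Δn = ΔP/|∂P/∂n| = 500 Pa / 1.49×10⁻³ Pa/m = 334501 m ≈ 335 km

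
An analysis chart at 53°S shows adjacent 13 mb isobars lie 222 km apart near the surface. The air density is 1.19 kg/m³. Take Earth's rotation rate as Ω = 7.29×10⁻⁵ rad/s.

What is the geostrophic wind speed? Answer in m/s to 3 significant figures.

42.3 m/s

Coriolis parameter at 53°S:
f = 2Ω sin φ = 2 × 7.29×10⁻⁵ × sin 53° = 1.16×10⁻⁴ s⁻¹
Pressure gradient: |∂P/∂n| = 1300 Pa / 222000 m = 5.86×10⁻³ Pa/m
Geostrophic balance (pressure-gradient force = Coriolis force):
V_g = (1/(fρ)) |∂P/∂n| = 5.86×10⁻³ / (1.16×10⁻⁴ × 1.19) = 42.3 m/s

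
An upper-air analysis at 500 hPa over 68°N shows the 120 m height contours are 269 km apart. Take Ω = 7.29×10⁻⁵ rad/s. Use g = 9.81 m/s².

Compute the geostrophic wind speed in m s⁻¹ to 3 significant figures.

32.4 m s⁻¹

Coriolis parameter at 68°N:
f = 2Ω sin φ = 2 × 7.29×10⁻⁵ × sin 68° = 1.35×10⁻⁴ s⁻¹
Height gradient: |∂Z/∂n| = 120 m / 269000 m = 4.46×10⁻⁴
On a pressure surface, geostrophic balance gives V_g = (g/f)|∂Z/∂n|:
V_g = 9.81 × 4.46×10⁻⁴ / 1.35×10⁻⁴ = 32.4 m/s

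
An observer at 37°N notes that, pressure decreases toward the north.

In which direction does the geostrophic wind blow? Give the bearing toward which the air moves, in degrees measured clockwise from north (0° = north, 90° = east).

The pressure-gradient force points toward the north (bearing 000°).
Geostrophic balance: in the Northern Hemisphere the Coriolis force deflects motion to the right, so the geostrophic wind blows 90° to the right of the pressure-gradient force (low pressure on the left).
Rotating 000° by 90° clockwise gives 090° — the wind blows toward the east.

090°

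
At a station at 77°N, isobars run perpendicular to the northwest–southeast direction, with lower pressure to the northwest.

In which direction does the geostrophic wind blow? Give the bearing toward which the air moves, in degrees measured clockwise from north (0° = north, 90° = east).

The pressure-gradient force points toward the northwest (bearing 315°).
Geostrophic balance: in the Northern Hemisphere the Coriolis force deflects motion to the right, so the geostrophic wind blows 90° to the right of the pressure-gradient force (low pressure on the left).
Rotating 315° by 90° clockwise gives 045° — the wind blows toward the northeast.

045°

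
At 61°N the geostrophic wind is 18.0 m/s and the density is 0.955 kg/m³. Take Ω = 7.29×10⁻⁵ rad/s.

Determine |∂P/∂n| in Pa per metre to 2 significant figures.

2.2×10⁻³ Pa/m

Coriolis parameter at 61°N:
f = 2Ω sin φ = 2 × 7.29×10⁻⁵ × sin 61° = 1.28×10⁻⁴ s⁻¹
Geostrophic balance rearranged: |∂P/∂n| = f ρ V_g
|∂P/∂n| = 1.28×10⁻⁴ × 0.955 × 18.0 = 2.19×10⁻³ Pa/m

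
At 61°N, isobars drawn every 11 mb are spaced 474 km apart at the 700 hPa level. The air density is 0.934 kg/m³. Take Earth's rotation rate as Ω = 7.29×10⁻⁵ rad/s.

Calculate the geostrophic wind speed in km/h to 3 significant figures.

70.1 km/h

Coriolis parameter at 61°N:
f = 2Ω sin φ = 2 × 7.29×10⁻⁵ × sin 61° = 1.28×10⁻⁴ s⁻¹
Pressure gradient: |∂P/∂n| = 1100 Pa / 474000 m = 2.32×10⁻³ Pa/m
Geostrophic balance (pressure-gradient force = Coriolis force):
V_g = (1/(fρ)) |∂P/∂n| = 2.32×10⁻³ / (1.28×10⁻⁴ × 0.934) = 19.5 m/s
Converting: 19.5 m/s × 3.6 = 70.1 km/h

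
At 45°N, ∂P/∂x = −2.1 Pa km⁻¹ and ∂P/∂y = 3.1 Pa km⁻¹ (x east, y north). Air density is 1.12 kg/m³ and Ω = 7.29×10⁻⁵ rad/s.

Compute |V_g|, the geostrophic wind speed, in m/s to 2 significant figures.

32 m/s

Coriolis parameter at 45°N:
f = 2Ω sin φ = 2 × 7.29×10⁻⁵ × sin 45° = 1.03×10⁻⁴ s⁻¹
Component geostrophic relations (x east, y north):
u_g = −(1/(fρ)) ∂P/∂y,  v_g = (1/(fρ)) ∂P/∂x
u_g = −(3.1×10⁻³)/(1.03×10⁻⁴ × 1.12) = −26.8 m/s;  v_g = (−2.1×10⁻³)/(1.03×10⁻⁴ × 1.12) = −18.2 m/s
|V_g| = √(u_g² + v_g²) = 32.4 m/s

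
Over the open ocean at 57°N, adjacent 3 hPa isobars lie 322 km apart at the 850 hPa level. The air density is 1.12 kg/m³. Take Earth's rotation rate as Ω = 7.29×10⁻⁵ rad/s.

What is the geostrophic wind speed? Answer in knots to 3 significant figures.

Coriolis parameter at 57°N:
f = 2Ω sin φ = 2 × 7.29×10⁻⁵ × sin 57° = 1.22×10⁻⁴ s⁻¹
Pressure gradient: |∂P/∂n| = 300 Pa / 322000 m = 9.32×10⁻⁴ Pa/m
Geostrophic balance (pressure-gradient force = Coriolis force):
V_g = (1/(fρ)) |∂P/∂n| = 9.32×10⁻⁴ / (1.22×10⁻⁴ × 1.12) = 6.80 m/s
Converting: 6.80 m/s × 1.944 = 13.2 knots

13.2 knots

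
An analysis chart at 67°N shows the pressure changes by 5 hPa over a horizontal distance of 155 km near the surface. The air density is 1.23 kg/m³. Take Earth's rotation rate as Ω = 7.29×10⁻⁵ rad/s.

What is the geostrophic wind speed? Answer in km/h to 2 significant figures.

70 km/h

Coriolis parameter at 67°N:
f = 2Ω sin φ = 2 × 7.29×10⁻⁵ × sin 67° = 1.34×10⁻⁴ s⁻¹
Pressure gradient: |∂P/∂n| = 500 Pa / 155000 m = 3.23×10⁻³ Pa/m
Geostrophic balance (pressure-gradient force = Coriolis force):
V_g = (1/(fρ)) |∂P/∂n| = 3.23×10⁻³ / (1.34×10⁻⁴ × 1.23) = 19.5 m/s
Converting: 19.5 m/s × 3.6 = 70 km/h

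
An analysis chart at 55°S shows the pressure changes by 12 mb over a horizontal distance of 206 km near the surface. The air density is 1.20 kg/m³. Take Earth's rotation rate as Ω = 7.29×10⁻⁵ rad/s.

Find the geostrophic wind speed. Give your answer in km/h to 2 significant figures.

150 km/h

Coriolis parameter at 55°S:
f = 2Ω sin φ = 2 × 7.29×10⁻⁵ × sin 55° = 1.19×10⁻⁴ s⁻¹
Pressure gradient: |∂P/∂n| = 1200 Pa / 206000 m = 5.83×10⁻³ Pa/m
Geostrophic balance (pressure-gradient force = Coriolis force):
V_g = (1/(fρ)) |∂P/∂n| = 5.83×10⁻³ / (1.19×10⁻⁴ × 1.20) = 40.6 m/s
Converting: 40.6 m/s × 3.6 = 150 km/h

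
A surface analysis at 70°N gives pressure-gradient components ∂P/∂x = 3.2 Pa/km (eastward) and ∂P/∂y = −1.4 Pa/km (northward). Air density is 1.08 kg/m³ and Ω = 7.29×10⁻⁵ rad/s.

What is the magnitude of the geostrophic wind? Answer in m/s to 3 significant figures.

23.6 m/s

Coriolis parameter at 70°N:
f = 2Ω sin φ = 2 × 7.29×10⁻⁵ × sin 70° = 1.37×10⁻⁴ s⁻¹
Component geostrophic relations (x east, y north):
u_g = −(1/(fρ)) ∂P/∂y,  v_g = (1/(fρ)) ∂P/∂x
u_g = −(−1.4×10⁻³)/(1.37×10⁻⁴ × 1.08) = 9.46 m/s;  v_g = (3.2×10⁻³)/(1.37×10⁻⁴ × 1.08) = 21.6 m/s
|V_g| = √(u_g² + v_g²) = 23.6 m/s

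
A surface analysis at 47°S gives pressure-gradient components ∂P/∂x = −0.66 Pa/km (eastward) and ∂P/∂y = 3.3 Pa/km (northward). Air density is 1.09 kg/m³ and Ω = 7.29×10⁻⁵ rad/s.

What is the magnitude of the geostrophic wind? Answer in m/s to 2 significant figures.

29 m/s

Coriolis parameter at 47°S:
f = 2Ω sin φ = 2 × 7.29×10⁻⁵ × sin 47° = 1.07×10⁻⁴ s⁻¹
In the Southern Hemisphere f is negative: f = −1.07×10⁻⁴ s⁻¹.
Component geostrophic relations (x east, y north):
u_g = −(1/(fρ)) ∂P/∂y,  v_g = (1/(fρ)) ∂P/∂x
u_g = −(3.3×10⁻³)/(−1.07×10⁻⁴ × 1.09) = 28.4 m/s;  v_g = (−0.66×10⁻³)/(−1.07×10⁻⁴ × 1.09) = 5.68 m/s
|V_g| = √(u_g² + v_g²) = 29.0 m/s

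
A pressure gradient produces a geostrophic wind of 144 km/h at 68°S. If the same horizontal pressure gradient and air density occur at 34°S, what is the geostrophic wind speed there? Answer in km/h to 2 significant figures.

With the same pressure gradient and density, V_g ∝ 1/f ∝ 1/sin φ.
V₂ = V₁ · sin φ₁ / sin φ₂ = 144 × sin 68° / sin 34°
V₂ = 144 × 0.9272/0.5592 = 240 km/h

240 km/h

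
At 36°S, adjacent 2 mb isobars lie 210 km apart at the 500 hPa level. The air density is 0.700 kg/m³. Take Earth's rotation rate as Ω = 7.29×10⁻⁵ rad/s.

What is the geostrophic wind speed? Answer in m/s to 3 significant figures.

Coriolis parameter at 36°S:
f = 2Ω sin φ = 2 × 7.29×10⁻⁵ × sin 36° = 8.57×10⁻⁵ s⁻¹
Pressure gradient: |∂P/∂n| = 200 Pa / 210000 m = 9.52×10⁻⁴ Pa/m
Geostrophic balance (pressure-gradient force = Coriolis force):
V_g = (1/(fρ)) |∂P/∂n| = 9.52×10⁻⁴ / (8.57×10⁻⁵ × 0.700) = 15.9 m/s

15.9 m/s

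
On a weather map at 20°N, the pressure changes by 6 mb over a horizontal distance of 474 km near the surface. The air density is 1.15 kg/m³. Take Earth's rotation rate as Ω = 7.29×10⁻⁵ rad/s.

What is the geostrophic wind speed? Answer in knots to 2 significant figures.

Coriolis parameter at 20°N:
f = 2Ω sin φ = 2 × 7.29×10⁻⁵ × sin 20° = 4.99×10⁻⁵ s⁻¹
Pressure gradient: |∂P/∂n| = 600 Pa / 474000 m = 1.27×10⁻³ Pa/m
Geostrophic balance (pressure-gradient force = Coriolis force):
V_g = (1/(fρ)) |∂P/∂n| = 1.27×10⁻³ / (4.99×10⁻⁵ × 1.15) = 22.1 m/s
Converting: 22.1 m/s × 1.944 = 43 knots

43 knots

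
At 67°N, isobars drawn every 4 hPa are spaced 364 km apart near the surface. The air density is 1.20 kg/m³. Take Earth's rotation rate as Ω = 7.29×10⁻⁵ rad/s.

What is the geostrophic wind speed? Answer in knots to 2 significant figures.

Coriolis parameter at 67°N:
f = 2Ω sin φ = 2 × 7.29×10⁻⁵ × sin 67° = 1.34×10⁻⁴ s⁻¹
Pressure gradient: |∂P/∂n| = 400 Pa / 364000 m = 1.10×10⁻³ Pa/m
Geostrophic balance (pressure-gradient force = Coriolis force):
V_g = (1/(fρ)) |∂P/∂n| = 1.10×10⁻³ / (1.34×10⁻⁴ × 1.20) = 6.82 m/s
Converting: 6.82 m/s × 1.944 = 13 knots

13 knots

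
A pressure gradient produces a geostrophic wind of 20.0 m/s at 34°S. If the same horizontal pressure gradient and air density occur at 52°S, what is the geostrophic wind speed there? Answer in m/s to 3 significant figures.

With the same pressure gradient and density, V_g ∝ 1/f ∝ 1/sin φ.
V₂ = V₁ · sin φ₁ / sin φ₂ = 20.0 × sin 34° / sin 52°
V₂ = 20.0 × 0.5592/0.7880 = 14.2 m/s

14.2 m/s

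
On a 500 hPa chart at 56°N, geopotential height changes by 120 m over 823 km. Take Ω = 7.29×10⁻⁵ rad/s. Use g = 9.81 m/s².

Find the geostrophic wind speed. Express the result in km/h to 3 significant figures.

42.6 km/h

Coriolis parameter at 56°N:
f = 2Ω sin φ = 2 × 7.29×10⁻⁵ × sin 56° = 1.21×10⁻⁴ s⁻¹
Height gradient: |∂Z/∂n| = 120 m / 823000 m = 1.46×10⁻⁴
On a pressure surface, geostrophic balance gives V_g = (g/f)|∂Z/∂n|:
V_g = 9.81 × 1.46×10⁻⁴ / 1.21×10⁻⁴ = 11.8 m/s
Converting: 11.8 m/s × 3.6 = 42.6 km/h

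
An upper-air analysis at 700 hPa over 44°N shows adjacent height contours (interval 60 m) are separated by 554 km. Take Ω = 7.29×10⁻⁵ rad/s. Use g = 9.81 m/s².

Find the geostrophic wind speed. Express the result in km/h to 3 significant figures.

Coriolis parameter at 44°N:
f = 2Ω sin φ = 2 × 7.29×10⁻⁵ × sin 44° = 1.01×10⁻⁴ s⁻¹
Height gradient: |∂Z/∂n| = 60 m / 554000 m = 1.08×10⁻⁴
On a pressure surface, geostrophic balance gives V_g = (g/f)|∂Z/∂n|:
V_g = 9.81 × 1.08×10⁻⁴ / 1.01×10⁻⁴ = 10.5 m/s
Converting: 10.5 m/s × 3.6 = 37.8 km/h

37.8 km/h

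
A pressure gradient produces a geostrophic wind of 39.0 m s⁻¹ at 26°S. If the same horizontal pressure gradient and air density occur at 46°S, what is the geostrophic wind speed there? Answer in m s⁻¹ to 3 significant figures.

With the same pressure gradient and density, V_g ∝ 1/f ∝ 1/sin φ.
V₂ = V₁ · sin φ₁ / sin φ₂ = 39.0 × sin 26° / sin 46°
V₂ = 39.0 × 0.4384/0.7193 = 23.8 m s⁻¹

23.8 m s⁻¹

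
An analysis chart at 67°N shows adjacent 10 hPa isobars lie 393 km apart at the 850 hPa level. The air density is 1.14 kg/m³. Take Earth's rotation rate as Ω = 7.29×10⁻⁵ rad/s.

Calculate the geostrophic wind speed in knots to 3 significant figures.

32.3 knots

Coriolis parameter at 67°N:
f = 2Ω sin φ = 2 × 7.29×10⁻⁵ × sin 67° = 1.34×10⁻⁴ s⁻¹
Pressure gradient: |∂P/∂n| = 1000 Pa / 393000 m = 2.54×10⁻³ Pa/m
Geostrophic balance (pressure-gradient force = Coriolis force):
V_g = (1/(fρ)) |∂P/∂n| = 2.54×10⁻³ / (1.34×10⁻⁴ × 1.14) = 16.6 m/s
Converting: 16.6 m/s × 1.944 = 32.3 knots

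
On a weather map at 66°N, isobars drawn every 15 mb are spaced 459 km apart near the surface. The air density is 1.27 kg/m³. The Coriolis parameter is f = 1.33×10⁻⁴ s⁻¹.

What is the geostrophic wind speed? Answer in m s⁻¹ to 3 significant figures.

19.3 m s⁻¹

Pressure gradient: |∂P/∂n| = 1500 Pa / 459000 m = 3.27×10⁻³ Pa/m
Geostrophic balance (pressure-gradient force = Coriolis force):
V_g = (1/(fρ)) |∂P/∂n| = 3.27×10⁻³ / (1.33×10⁻⁴ × 1.27) = 19.3 m/s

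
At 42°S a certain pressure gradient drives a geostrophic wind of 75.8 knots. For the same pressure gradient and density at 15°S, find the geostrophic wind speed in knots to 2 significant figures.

200 knots

With the same pressure gradient and density, V_g ∝ 1/f ∝ 1/sin φ.
V₂ = V₁ · sin φ₁ / sin φ₂ = 75.8 × sin 42° / sin 15°
V₂ = 75.8 × 0.6691/0.2588 = 200 knots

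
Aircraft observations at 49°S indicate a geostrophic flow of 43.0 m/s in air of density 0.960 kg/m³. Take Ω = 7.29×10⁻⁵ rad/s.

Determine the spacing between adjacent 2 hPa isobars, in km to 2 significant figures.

Coriolis parameter at 49°S:
f = 2Ω sin φ = 2 × 7.29×10⁻⁵ × sin 49° = 1.10×10⁻⁴ s⁻¹
Geostrophic balance rearranged: |∂P/∂n| = f ρ V_g
|∂P/∂n| = 1.10×10⁻⁴ × 0.960 × 43.0 = 4.54×10⁻³ Pa/m
Isobar spacing: Δn = ΔP/|∂P/∂n| = 200 Pa / 4.54×10⁻³ Pa/m = 44030 m ≈ 44 km

44 km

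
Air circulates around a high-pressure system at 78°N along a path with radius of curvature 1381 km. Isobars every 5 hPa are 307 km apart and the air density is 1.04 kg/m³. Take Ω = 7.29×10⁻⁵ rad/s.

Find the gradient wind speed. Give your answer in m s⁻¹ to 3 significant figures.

11.7 m s⁻¹

Coriolis parameter at 78°N:
f = 2Ω sin φ = 2 × 7.29×10⁻⁵ × sin 78° = 1.43×10⁻⁴ s⁻¹
Pressure gradient: |∂P/∂n| = 500 Pa / 307000 m = 1.63×10⁻³ Pa/m
Geostrophic speed: V_g = |∂P/∂n|/(fρ) = 1.63×10⁻³/(1.43×10⁻⁴ × 1.04) = 11.0 m/s
Around a high, pressure-gradient force acts outward with centrifugal, so Coriolis balances both:
fV = (1/ρ)|∂P/∂n| + V²/R  →  V² − fR·V + fR·V_g = 0
With fR = 1.43×10⁻⁴ × 1381×10³ m = 197 m/s:
V = [fR − √((fR)² − 4 fR V_g)]/2 = [197 − √(197² − 4×197×11)]/2 = 11.7 m/s
Supergeostrophic (V > V_g = 11 m/s), as expected around a high.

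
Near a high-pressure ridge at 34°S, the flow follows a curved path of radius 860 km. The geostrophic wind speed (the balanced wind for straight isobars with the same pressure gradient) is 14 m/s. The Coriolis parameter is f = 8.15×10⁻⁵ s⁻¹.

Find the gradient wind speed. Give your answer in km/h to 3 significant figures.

Around a high, pressure-gradient force acts outward with centrifugal, so Coriolis balances both:
fV = (1/ρ)|∂P/∂n| + V²/R  →  V² − fR·V + fR·V_g = 0
With fR = 8.15×10⁻⁵ × 860×10³ m = 70.1 m/s:
V = [fR − √((fR)² − 4 fR V_g)]/2 = [70.1 − √(70.1² − 4×70.1×14)]/2 = 19.3 m/s
Supergeostrophic (V > V_g = 14 m/s), as expected around a high.
Converting: 19.3 m/s × 3.6 = 69.6 km/h

69.6 km/h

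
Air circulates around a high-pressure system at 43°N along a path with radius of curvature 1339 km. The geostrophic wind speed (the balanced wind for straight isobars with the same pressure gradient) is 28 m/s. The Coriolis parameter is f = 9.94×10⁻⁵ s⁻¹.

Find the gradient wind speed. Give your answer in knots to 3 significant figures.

Around a high, pressure-gradient force acts outward with centrifugal, so Coriolis balances both:
fV = (1/ρ)|∂P/∂n| + V²/R  →  V² − fR·V + fR·V_g = 0
With fR = 9.94×10⁻⁵ × 1339×10³ m = 133 m/s:
V = [fR − √((fR)² − 4 fR V_g)]/2 = [133 − √(133² − 4×133×28)]/2 = 40.1 m/s
Supergeostrophic (V > V_g = 28 m/s), as expected around a high.
Converting: 40.1 m/s × 1.944 = 77.9 knots

77.9 knots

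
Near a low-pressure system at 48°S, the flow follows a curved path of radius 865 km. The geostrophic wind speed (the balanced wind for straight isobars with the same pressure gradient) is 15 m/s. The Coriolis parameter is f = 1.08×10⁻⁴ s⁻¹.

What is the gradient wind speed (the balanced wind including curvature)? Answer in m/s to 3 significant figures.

13.1 m/s

Around a low, centrifugal force acts outward with Coriolis, so pressure-gradient force balances both:
(1/ρ)|∂P/∂n| = fV + V²/R  →  V² + fR·V − fR·V_g = 0
With fR = 1.08×10⁻⁴ × 865×10³ m = 93.4 m/s:
V = [−fR + √((fR)² + 4 fR V_g)]/2 = [−93.4 + √(93.4² + 4×93.4×15)]/2 = 13.1 m/s
Subgeostrophic (V < V_g = 15 m/s), as expected around a low.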